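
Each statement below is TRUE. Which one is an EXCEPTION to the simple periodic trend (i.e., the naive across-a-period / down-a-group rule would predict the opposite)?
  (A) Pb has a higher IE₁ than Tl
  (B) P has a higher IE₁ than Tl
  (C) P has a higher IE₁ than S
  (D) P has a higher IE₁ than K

The general trend: IE₁ increases across a period and decreases down a group.
(A) Pb (period 6, group 14) vs Tl (period 6, group 13): the stated order agrees with the simple trend.
(B) P (period 3, group 15) vs Tl (period 6, group 13): the stated order agrees with the simple trend.
(C) P (period 3, group 15) vs S (period 3, group 16): the stated order contradicts the simple trend.
(D) P (period 3, group 15) vs K (period 4, group 1): the stated order agrees with the simple trend.
The exception is (C): S (3p⁴) ionizes more easily than half-filled P (3p³) because the paired 3p electron in S is pushed out by e⁻–e⁻ repulsion.

(C)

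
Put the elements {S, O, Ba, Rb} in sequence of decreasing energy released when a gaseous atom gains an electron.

S > O > Rb > Ba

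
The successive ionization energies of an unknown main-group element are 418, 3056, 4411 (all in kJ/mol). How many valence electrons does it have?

1

Look for the largest jump between consecutive ionization energies: IE2/IE1 ≈ 7.3, far larger than any earlier ratio.
That jump marks the point where a core electron is being removed. So the atom has 1 valence electron.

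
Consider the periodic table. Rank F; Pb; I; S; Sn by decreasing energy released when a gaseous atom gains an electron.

F > I > S > Sn > Pb

F is in period 2, group 17; S is in period 3, group 16; Sn is in period 5, group 14; I is in period 5, group 17; Pb is in period 6, group 14.
Atoms with high Z_eff and room in the valence shell (especially the halogens) have the most exothermic electron affinities.
These span different periods and groups, so the two trends combine.
Sn > Pb: Sn sits above Pb in group 14, so the down-group effect alone puts Sn higher.
S > Sn: relative to Sn, both the across-period and down-group shifts push S's electron affinity up.
I > S: period and group pull opposite ways; the across-period shift dominates (295 vs 200 kJ/mol).
F > I: F sits above I in group 17, so the down-group effect alone puts F higher.
For reference (kJ/mol): F 328, S 200, Sn 107, I 295, Pb 35.
So from highest to lowest: F > I > S > Sn > Pb.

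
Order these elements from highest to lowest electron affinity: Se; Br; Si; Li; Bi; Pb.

Br > Se > Si > Bi > Li > Pb

Li is in period 2, group 1; Si is in period 3, group 14; Se is in period 4, group 16; Br is in period 4, group 17; Pb is in period 6, group 14; Bi is in period 6, group 15.
Atoms with high Z_eff and room in the valence shell (especially the halogens) have the most exothermic electron affinities.
These span different periods and groups, so the two trends combine.
Li > Pb: the two effects oppose for this pair; the down-group effect wins (60 vs 35 kJ/mol).
Bi > Li: period and group pull opposite ways; the across-period shift dominates (91 vs 60 kJ/mol).
Si > Bi: the two effects oppose for this pair; the down-group effect wins (134 vs 91 kJ/mol).
Se > Si: the two effects oppose for this pair; the across-period effect wins (195 vs 134 kJ/mol).
Br > Se: Br lies to the right of Se in period 4, so the across-period effect alone puts Br higher.
For reference (kJ/mol): Li 60, Si 134, Se 195, Br 325, Pb 35, Bi 91.
So from highest to lowest: Br > Se > Si > Bi > Li > Pb.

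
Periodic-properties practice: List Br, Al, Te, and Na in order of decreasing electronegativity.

Na is in period 3, group 1; Al is in period 3, group 13; Br is in period 4, group 17; Te is in period 5, group 16.
Atoms toward the upper right of the periodic table pull bonding electrons most strongly.
These span different periods and groups, so the two trends combine.
Al > Na: both are in period 3; the period trend gives Al the larger value.
Te > Al: period and group pull opposite ways; the across-period shift dominates (2.10 vs 1.61).
Br > Te: both effects reinforce here, so Br is clearly the higher of the two.
Tabulated electronegativity (Pauling): Na 0.93, Al 1.61, Br 2.96, Te 2.10.
So from highest to lowest: Br > Te > Al > Na.

Br > Te > Al > Na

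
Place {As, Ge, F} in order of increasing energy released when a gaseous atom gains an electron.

As < Ge < F

F is in period 2, group 17; Ge is in period 4, group 14; As is in period 4, group 15.
Adding an electron releases more energy for atoms nearer the top right (short of the noble gases).
Neither a single period nor a single group — weigh both effects.
Ge > As: this pair runs against the simple trend — see the exception note.
F > Ge: relative to Ge, both the across-period and down-group shifts push F's electron affinity up.
Note the exception: Ge has a higher electron affinity than As, contrary to the simple trend — adding an electron to As's half-filled 4p³ is unfavourable, so Ge (4p²) has the more exothermic EA.
For reference (kJ/mol): F 328, Ge 119, As 78.
So from lowest to highest: As < Ge < F.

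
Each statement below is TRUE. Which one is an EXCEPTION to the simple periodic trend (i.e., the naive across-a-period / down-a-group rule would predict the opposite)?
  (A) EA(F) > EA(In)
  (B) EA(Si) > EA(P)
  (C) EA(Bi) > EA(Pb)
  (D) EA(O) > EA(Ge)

(B)

The general trend: electron affinity increases across a period and decreases down a group.
(A) F (period 2, group 17) vs In (period 5, group 13): the stated order agrees with the simple trend.
(B) Si (period 3, group 14) vs P (period 3, group 15): the stated order contradicts the simple trend.
(C) Bi (period 6, group 15) vs Pb (period 6, group 14): the stated order agrees with the simple trend.
(D) O (period 2, group 16) vs Ge (period 4, group 14): the stated order agrees with the simple trend.
The exception is (B): adding an electron to P's half-filled 3p³ is unfavourable, so Si (3p²) has the more exothermic EA.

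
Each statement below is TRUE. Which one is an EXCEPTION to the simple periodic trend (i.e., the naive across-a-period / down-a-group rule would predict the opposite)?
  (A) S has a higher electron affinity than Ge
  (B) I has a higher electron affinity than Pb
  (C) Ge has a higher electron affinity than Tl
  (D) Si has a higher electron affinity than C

The general trend: electron affinity increases across a period and decreases down a group.
(A) S (period 3, group 16) vs Ge (period 4, group 14): the stated order agrees with the simple trend.
(B) I (period 5, group 17) vs Pb (period 6, group 14): the stated order agrees with the simple trend.
(C) Ge (period 4, group 14) vs Tl (period 6, group 13): the stated order agrees with the simple trend.
(D) Si (period 3, group 14) vs C (period 2, group 14): the stated order contradicts the simple trend.
The exception is (D): Si's larger, more diffuse 3p orbitals accept an added electron slightly more readily than C's compact 2p.

(D)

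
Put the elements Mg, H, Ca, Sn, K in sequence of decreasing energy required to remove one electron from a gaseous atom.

H > Mg > Sn > Ca > K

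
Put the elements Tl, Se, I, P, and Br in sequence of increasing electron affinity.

Tl < P < Se < I < Br

P is in period 3, group 15; Se is in period 4, group 16; Br is in period 4, group 17; I is in period 5, group 17; Tl is in period 6, group 13.
EA tends to increase across a period and decrease down a group, though the pattern is less regular than for IE or radius.
Here both period and group differ, so the two effects have to be weighed against each other.
P > Tl: both effects reinforce here, so P is clearly the higher of the two.
Se > P: period and group pull opposite ways; the across-period shift dominates (195 vs 72 kJ/mol).
I > Se: the two effects oppose for this pair; the across-period effect wins (295 vs 195 kJ/mol).
Br > I: they share group 17; the group trend gives Br the larger value.
For reference (kJ/mol): P 72, Se 195, Br 325, I 295, Tl 19.
So from lowest to highest: Tl < P < Se < I < Br.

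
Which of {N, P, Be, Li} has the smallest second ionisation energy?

Be

Consider each +1 ion: N⁺ still has 4 valence electrons; P⁺ still has 4 valence electrons; Be⁺ still has 1 valence electron; Li⁺ is the bare [He] core.
Pulling an electron out of a noble-gas core costs far more than removing a remaining valence electron, so Li sits at the high end of IE_2.
Valence configurations: N⁺ [He]2s²2p², P⁺ [Ne]3s²3p², Be⁺ [He]2s¹.
Tabulated IE_2 (kJ/mol): N 2856, P 1907, Be 1757, Li 7298.
Overall IE_2 order: Be < P < N < Li.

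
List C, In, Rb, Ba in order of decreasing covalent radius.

C is in period 2, group 14; Rb is in period 5, group 1; In is in period 5, group 13; Ba is in period 6, group 2.
Atomic radius shrinks across a period as nuclear charge pulls the same shell inward, and grows down a group as new shells are added.
Neither a single period nor a single group — weigh both effects.
In > C: relative to C, both the across-period and down-group shifts push In's atomic radius up.
Ba > In: both effects reinforce here, so Ba is clearly the larger of the two.
Rb > Ba: the two effects oppose for this pair; the across-period effect wins (210 vs 196 pm).
Approximate values (pm): C 75, Rb 210, In 142, Ba 196.
So from largest to smallest: Rb > Ba > In > C.

Rb > Ba > In > C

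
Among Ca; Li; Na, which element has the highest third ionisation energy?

After 2 electrons have been removed, what remains? Ca²⁺ is the bare [Ar] core; Li²⁺ is already 1 electron into the core; Na²⁺ is already 1 electron into the core.
All of these are removing an electron from a noble-gas core or deeper; the smaller core (lower principal quantum number) is held far more tightly, and within a period the higher nuclear charge binds the same core more tightly.
Approximate IE_3 values (kJ/mol): Ca 4912, Li 11815, Na 6910.
Overall IE_3 order: Ca < Na < Li.

Li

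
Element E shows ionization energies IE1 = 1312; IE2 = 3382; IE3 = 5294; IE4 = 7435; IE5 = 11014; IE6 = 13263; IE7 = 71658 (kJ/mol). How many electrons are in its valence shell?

6

Look for the largest jump between consecutive ionization energies: IE7/IE6 ≈ 5.4, far larger than any earlier ratio.
That jump marks the point where a core electron is being removed. So the atom has 6 valence electrons.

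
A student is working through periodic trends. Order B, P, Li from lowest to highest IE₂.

P < B < Li

The second ionization energy removes an electron from the +1 ion. For each element: B⁺ still has 2 valence electrons; P⁺ still has 4 valence electrons; Li⁺ is the bare [He] core.
Breaking into a closed-shell core is much more expensive than removing a leftover valence electron — Li has the largest IE_2 here.
Valence configurations: B⁺ [He]2s², P⁺ [Ne]3s²3p².
Tabulated IE_2 (kJ/mol): B 2427, P 1907, Li 7298.
Putting it together, IE_2: P < B < Li.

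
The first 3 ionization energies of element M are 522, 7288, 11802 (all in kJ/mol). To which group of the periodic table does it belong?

Group 1

Look for the largest jump between consecutive ionization energies: IE2/IE1 ≈ 14.0, far larger than any earlier ratio.
That jump marks the point where a core electron is being removed. So the atom has 1 valence electron.
A main-group element with 1 valence electron is in group 1.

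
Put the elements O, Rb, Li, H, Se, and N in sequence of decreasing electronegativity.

H is in period 1, group 1; Li is in period 2, group 1; N is in period 2, group 15; O is in period 2, group 16; Se is in period 4, group 16; Rb is in period 5, group 1.
EN rises left→right (higher Z_eff, smaller atoms) and falls top→bottom (larger, more shielded atoms).
Here both period and group differ, so the two effects have to be weighed against each other.
Li > Rb: they share group 1; the group trend gives Li the larger value.
H > Li: they share group 1; the group trend gives H the larger value.
Se > H: period and group pull opposite ways; the across-period shift dominates (2.55 vs 2.20).
N > Se: period and group pull opposite ways; the down-group shift dominates (3.04 vs 2.55).
O > N: both are in period 2; the period trend gives O the larger value.
Approximate values (Pauling): H 2.20, Li 0.98, N 3.04, O 3.44, Se 2.55, Rb 0.82.
So from highest to lowest: O > N > Se > H > Li > Rb.

O > N > Se > H > Li > Rb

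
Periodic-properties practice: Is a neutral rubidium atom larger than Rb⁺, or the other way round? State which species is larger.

Forming Rb⁺ removes 1 electron from Rb. Fewer electrons for the same nuclear charge means less shielding and a higher Z_eff on the remaining electrons, and for main-group metals the entire outer shell is lost.
A cation is smaller than its parent atom: Rb⁺ < Rb.

Rb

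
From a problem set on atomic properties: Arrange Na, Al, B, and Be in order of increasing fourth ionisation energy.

Na, Al, Be, B

After 3 electrons have been removed, what remains? Na³⁺ is already 2 electrons into the core; Al³⁺ is the bare [Ne] core; B³⁺ is the bare [He] core; Be³⁺ is already 1 electron into the core.
All of these are removing an electron from a noble-gas core or deeper; the smaller core (lower principal quantum number) is held far more tightly, and within a period the higher nuclear charge binds the same core more tightly.
The numbers (kJ/mol): Na 9543, Al 11577, B 25026, Be 21007.
Overall IE_4 order: Na < Al < Be < B.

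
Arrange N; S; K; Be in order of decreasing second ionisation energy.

K, N, S, Be

Consider each +1 ion: N⁺ still has 4 valence electrons; S⁺ still has 5 valence electrons; K⁺ is the bare [Ar] core; Be⁺ still has 1 valence electron.
Pulling an electron out of a noble-gas core costs far more than removing a remaining valence electron, so K sits at the high end of IE_2.
Valence configurations: N⁺ [He]2s²2p², S⁺ [Ne]3s²3p³, Be⁺ [He]2s¹.
Approximate IE_2 values (kJ/mol): N 2856, S 2252, K 3052, Be 1757.
So the second ionization energies run Be < S < N < K.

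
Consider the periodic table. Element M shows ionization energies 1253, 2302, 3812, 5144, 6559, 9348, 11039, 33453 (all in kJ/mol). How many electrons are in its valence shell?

7

Look for the largest jump between consecutive ionization energies: IE8/IE7 ≈ 3.0, far larger than any earlier ratio.
That jump marks the point where a core electron is being removed. So the atom has 7 valence electrons.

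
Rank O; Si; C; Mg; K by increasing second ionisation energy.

Mg < Si < C < K < O

The second ionization energy removes an electron from the +1 ion. For each element: O⁺ still has 5 valence electrons; Si⁺ still has 3 valence electrons; C⁺ still has 3 valence electrons; Mg⁺ still has 1 valence electron; K⁺ is the bare [Ar] core.
Usually core removal costs more than valence removal, but here the competition is close: a tightly held n=2 valence electron can cost more to remove than an n=3 core electron, so the actual values have to decide it.
Valence configurations: O⁺ [He]2s²2p³, Si⁺ [Ne]3s²3p¹, C⁺ [He]2s²2p¹, Mg⁺ [Ne]3s¹.
Tabulated IE_2 (kJ/mol): O 3388, Si 1577, C 2353, Mg 1451, K 3052.
Hence IE_2: Mg < Si < C < K < O.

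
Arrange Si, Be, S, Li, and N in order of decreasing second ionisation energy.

Li > N > S > Be > Si

Consider each +1 ion: Si⁺ still has 3 valence electrons; Be⁺ still has 1 valence electron; S⁺ still has 5 valence electrons; Li⁺ is the bare [He] core; N⁺ still has 4 valence electrons.
Core electrons are held far more tightly than valence electrons, so Li tops the IE_2 order.
Valence configurations: Si⁺ [Ne]3s²3p¹, Be⁺ [He]2s¹, S⁺ [Ne]3s²3p³, N⁺ [He]2s²2p².
The numbers (kJ/mol): Si 1577, Be 1757, S 2252, Li 7298, N 2856.
Putting it together, IE_2: Si < Be < S < N < Li.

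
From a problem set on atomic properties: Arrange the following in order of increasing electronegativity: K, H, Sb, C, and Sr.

K < Sr < Sb < H < C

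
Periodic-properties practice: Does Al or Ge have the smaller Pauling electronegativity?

Al

Al is in period 3, group 13; Ge is in period 4, group 14.
Atoms toward the upper right of the periodic table pull bonding electrons most strongly.
Neither a single period nor a single group — weigh both effects.
Ge > Al: the two effects oppose for this pair; the across-period effect wins (2.01 vs 1.61).
Approximate values (Pauling): Al 1.61, Ge 2.01.
So Al has the smaller Pauling electronegativity (Al < Ge).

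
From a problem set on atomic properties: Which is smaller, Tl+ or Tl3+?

Tl3+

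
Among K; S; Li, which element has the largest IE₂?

Li

After 1 electron has been removed, what remains? K⁺ is the bare [Ar] core; S⁺ still has 5 valence electrons; Li⁺ is the bare [He] core.
Breaking into a closed-shell core is much more expensive than removing a leftover valence electron — K and Li have the largest IE_2 here.
Tabulated IE_2 (kJ/mol): K 3052, S 2252, Li 7298.
So the second ionization energies run S < K < Li.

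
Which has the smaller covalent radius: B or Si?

B is in period 2, group 13; Si is in period 3, group 14.
Atomic radius shrinks across a period as nuclear charge pulls the same shell inward, and grows down a group as new shells are added.
These span different periods and groups, so the two trends combine.
Si > B: the two effects oppose for this pair; the down-group effect wins (116 vs 85 pm).
Tabulated atomic radius (pm): B 85, Si 116.
So B has the smaller covalent radius (B < Si).

B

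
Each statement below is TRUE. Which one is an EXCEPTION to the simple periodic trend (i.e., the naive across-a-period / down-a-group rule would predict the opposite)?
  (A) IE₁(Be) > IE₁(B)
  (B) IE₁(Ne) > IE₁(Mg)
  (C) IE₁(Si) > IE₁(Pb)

The general trend: first ionization energy increases across a period and decreases down a group.
(A) Be (period 2, group 2) vs B (period 2, group 13): the stated order contradicts the simple trend.
(B) Ne (period 2, group 18) vs Mg (period 3, group 2): the stated order agrees with the simple trend.
(C) Si (period 3, group 14) vs Pb (period 6, group 14): the stated order agrees with the simple trend.
The exception is (A): removing B's lone 2p electron is easier than breaking Be's filled 2s².

(A)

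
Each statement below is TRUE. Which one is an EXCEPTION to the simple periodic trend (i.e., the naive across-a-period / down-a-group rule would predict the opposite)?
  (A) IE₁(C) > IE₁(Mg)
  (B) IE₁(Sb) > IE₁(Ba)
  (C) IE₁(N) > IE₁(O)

(C)

The general trend: first ionization energy increases across a period and decreases down a group.
(A) C (period 2, group 14) vs Mg (period 3, group 2): the stated order agrees with the simple trend.
(B) Sb (period 5, group 15) vs Ba (period 6, group 2): the stated order agrees with the simple trend.
(C) N (period 2, group 15) vs O (period 2, group 16): the stated order contradicts the simple trend.
The exception is (C): pairing an electron in O's 2p⁴ costs repulsion energy, so O ionizes more easily than half-filled N (2p³).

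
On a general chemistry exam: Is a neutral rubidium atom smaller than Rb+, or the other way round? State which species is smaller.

Forming Rb+ removes 1 electron from Rb. Fewer electrons for the same nuclear charge means less shielding and a higher Z_eff on the remaining electrons, and for main-group metals the entire outer shell is lost.
A cation is smaller than its parent atom: Rb+ < Rb.

Rb+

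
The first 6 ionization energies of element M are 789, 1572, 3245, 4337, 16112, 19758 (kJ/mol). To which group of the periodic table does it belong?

Look for the largest jump between consecutive ionization energies: IE5/IE4 ≈ 3.7, far larger than any earlier ratio.
That jump marks the point where a core electron is being removed. So the atom has 4 valence electrons.
A main-group element with 4 valence electrons is in group 14.

Group 14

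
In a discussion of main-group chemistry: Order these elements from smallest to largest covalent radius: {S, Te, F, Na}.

Radius decreases left→right (rising Z_eff, same n) and increases top→bottom (higher n).
Here both period and group differ, so the two effects have to be weighed against each other.
S > F: both effects reinforce here, so S is clearly the larger of the two.
Te > S: Te sits below S in group 16, so the down-group effect alone puts Te larger.
Na > Te: the two effects oppose for this pair; the across-period effect wins (155 vs 136 pm).
For reference (pm): F 64, Na 155, S 103, Te 136.
So from smallest to largest: F < S < Te < Na.

F < S < Te < Na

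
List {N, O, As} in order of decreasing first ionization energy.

Across a period the outer electron is held more tightly (higher IE₁); down a group it sits in a higher shell, more shielded, and comes off more easily.
These span different periods and groups, so the two trends combine.
O > As: both effects reinforce here, so O is clearly the higher of the two.
N > O: this pair runs against the simple trend — see the exception note.
Note the exception: N has a higher first ionization energy than O, contrary to the simple trend — pairing an electron in O's 2p⁴ costs repulsion energy, so O ionizes more easily than half-filled N (2p³).
Tabulated first ionization energy (kJ/mol): N 1402, O 1314, As 947.
So from highest to lowest: N > O > As.

N > O > As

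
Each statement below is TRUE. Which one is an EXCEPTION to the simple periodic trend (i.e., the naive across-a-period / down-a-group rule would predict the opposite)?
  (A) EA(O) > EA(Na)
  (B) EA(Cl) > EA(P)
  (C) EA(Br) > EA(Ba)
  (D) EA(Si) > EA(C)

The general trend: electron affinity increases across a period and decreases down a group.
(A) O (period 2, group 16) vs Na (period 3, group 1): the stated order agrees with the simple trend.
(B) Cl (period 3, group 17) vs P (period 3, group 15): the stated order agrees with the simple trend.
(C) Br (period 4, group 17) vs Ba (period 6, group 2): the stated order agrees with the simple trend.
(D) Si (period 3, group 14) vs C (period 2, group 14): the stated order contradicts the simple trend.
The exception is (D): Si's larger, more diffuse 3p orbitals accept an added electron slightly more readily than C's compact 2p.

(D)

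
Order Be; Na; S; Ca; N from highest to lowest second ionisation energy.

Na > N > S > Be > Ca

IE_2 is the cost of taking one more electron from the +1 cation: Be⁺ still has 1 valence electron; Na⁺ is the bare [Ne] core; S⁺ still has 5 valence electrons; Ca⁺ still has 1 valence electron; N⁺ still has 4 valence electrons.
Breaking into a closed-shell core is much more expensive than removing a leftover valence electron — Na has the largest IE_2 here.
Valence configurations: Be⁺ [He]2s¹, S⁺ [Ne]3s²3p³, Ca⁺ [Ar]4s¹, N⁺ [He]2s²2p².
The numbers (kJ/mol): Be 1757, Na 4562, S 2252, Ca 1145, N 2856.
Hence IE_2: Ca < Be < S < N < Na.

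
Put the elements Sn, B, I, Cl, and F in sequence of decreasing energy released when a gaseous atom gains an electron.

B is in period 2, group 13; F is in period 2, group 17; Cl is in period 3, group 17; Sn is in period 5, group 14; I is in period 5, group 17.
Adding an electron releases more energy for atoms nearer the top right (short of the noble gases).
Neither a single period nor a single group — weigh both effects.
Sn > B: period and group pull opposite ways; the across-period shift dominates (107 vs 27 kJ/mol).
I > Sn: both are in period 5; the period trend gives I the larger value.
F > I: they share group 17; the group trend gives F the larger value.
Cl > F: this pair runs against the simple trend — see the exception note.
Note the exception: Cl has a higher electron affinity than F, contrary to the simple trend — F's small 2p subshell makes the incoming electron feel strong e⁻–e⁻ repulsion, so Cl actually releases more energy on gaining an electron.
Tabulated electron affinity (kJ/mol): B 27, F 328, Cl 349, Sn 107, I 295.
So from highest to lowest: Cl > F > I > Sn > B.

Cl > F > I > Sn > B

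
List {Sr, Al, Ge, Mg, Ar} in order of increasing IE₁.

Sr, Al, Mg, Ge, Ar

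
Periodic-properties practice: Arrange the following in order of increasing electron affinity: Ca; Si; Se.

Ca < Si < Se

Si is in period 3, group 14; Ca is in period 4, group 2; Se is in period 4, group 16.
Adding an electron releases more energy for atoms nearer the top right (short of the noble gases).
Neither a single period nor a single group — weigh both effects.
Si > Ca: both effects reinforce here, so Si is clearly the higher of the two.
Se > Si: period and group pull opposite ways; the across-period shift dominates (195 vs 134 kJ/mol).
Tabulated electron affinity (kJ/mol): Si 134, Ca 2, Se 195.
So from lowest to highest: Ca < Si < Se.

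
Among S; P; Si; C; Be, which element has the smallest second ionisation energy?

IE_2 is the cost of taking one more electron from the +1 cation: S⁺ still has 5 valence electrons; P⁺ still has 4 valence electrons; Si⁺ still has 3 valence electrons; C⁺ still has 3 valence electrons; Be⁺ still has 1 valence electron.
All are still removing valence electrons, so compare the +1 ions as you would atoms: IE_2 generally rises across a period (higher Z_eff) and falls down a group (larger shell), subject to the usual subshell exceptions.
Valence configurations: S⁺ [Ne]3s²3p³, P⁺ [Ne]3s²3p², Si⁺ [Ne]3s²3p¹, C⁺ [He]2s²2p¹, Be⁺ [He]2s¹.
Approximate IE_2 values (kJ/mol): S 2252, P 1907, Si 1577, C 2353, Be 1757.
Putting it together, IE_2: Si < Be < P < S < C.

Si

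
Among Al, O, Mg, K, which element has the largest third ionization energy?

The third ionization energy removes an electron from the +2 ion. For each element: Al²⁺ still has 1 valence electron; O²⁺ still has 4 valence electrons; Mg²⁺ is the bare [Ne] core; K²⁺ is already 1 electron into the core.
Usually core removal costs more than valence removal, but here the competition is close: a tightly held n=2 valence electron can cost more to remove than an n=3 core electron, so the actual values have to decide it.
Valence configurations: Al²⁺ [Ne]3s¹, O²⁺ [He]2s²2p².
Approximate IE_3 values (kJ/mol): Al 2745, O 5300, Mg 7733, K 4420.
So the third ionization energies run Al < K < O < Mg.

Mg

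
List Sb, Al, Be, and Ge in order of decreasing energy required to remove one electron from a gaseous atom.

Be > Sb > Ge > Al

First ionization energy rises across a period (greater Z_eff holds electrons more tightly) and falls down a group (valence electrons are farther from the nucleus).
These sit on a diagonal, where the across-period and down-group effects partly cancel.
Ge > Al: period and group pull opposite ways; the across-period shift dominates (762 vs 578 kJ/mol).
Sb > Ge: the two effects oppose for this pair; the across-period effect wins (831 vs 762 kJ/mol).
Be > Sb: the two effects oppose for this pair; the down-group effect wins (900 vs 831 kJ/mol).
For reference (kJ/mol): Be 900, Al 578, Ge 762, Sb 831.
So from highest to lowest: Be > Sb > Ge > Al.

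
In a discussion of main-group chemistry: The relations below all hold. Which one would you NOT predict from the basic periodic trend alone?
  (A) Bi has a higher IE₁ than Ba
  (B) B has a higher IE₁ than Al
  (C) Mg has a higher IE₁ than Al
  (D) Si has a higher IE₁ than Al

(C)

The general trend: IE₁ increases across a period and decreases down a group.
(A) Bi (period 6, group 15) vs Ba (period 6, group 2): the stated order agrees with the simple trend.
(B) B (period 2, group 13) vs Al (period 3, group 13): the stated order agrees with the simple trend.
(C) Mg (period 3, group 2) vs Al (period 3, group 13): the stated order contradicts the simple trend.
(D) Si (period 3, group 14) vs Al (period 3, group 13): the stated order agrees with the simple trend.
The exception is (C): Al's single 3p electron is easier to remove than one from Mg's filled 3s².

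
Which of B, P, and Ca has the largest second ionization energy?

IE_2 is the cost of taking one more electron from the +1 cation: B⁺ still has 2 valence electrons; P⁺ still has 4 valence electrons; Ca⁺ still has 1 valence electron.
All are still removing valence electrons, so compare the +1 ions as you would atoms: IE_2 generally rises across a period (higher Z_eff) and falls down a group (larger shell), subject to the usual subshell exceptions.
Valence configurations: B⁺ [He]2s², P⁺ [Ne]3s²3p², Ca⁺ [Ar]4s¹.
Approximate IE_2 values (kJ/mol): B 2427, P 1907, Ca 1145.
Putting it together, IE_2: Ca < P < B.

B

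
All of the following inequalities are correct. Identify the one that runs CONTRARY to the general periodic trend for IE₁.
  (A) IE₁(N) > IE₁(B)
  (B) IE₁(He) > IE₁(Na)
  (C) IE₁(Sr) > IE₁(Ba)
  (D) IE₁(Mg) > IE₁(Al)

(D)

The general trend: IE₁ increases across a period and decreases down a group.
(A) N (period 2, group 15) vs B (period 2, group 13): the stated order agrees with the simple trend.
(B) He (period 1, group 18) vs Na (period 3, group 1): the stated order agrees with the simple trend.
(C) Sr (period 5, group 2) vs Ba (period 6, group 2): the stated order agrees with the simple trend.
(D) Mg (period 3, group 2) vs Al (period 3, group 13): the stated order contradicts the simple trend.
The exception is (D): Al's single 3p electron is easier to remove than one from Mg's filled 3s².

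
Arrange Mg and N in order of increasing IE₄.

N, Mg

After 3 electrons have been removed, what remains? Mg³⁺ is already 1 electron into the core; N³⁺ still has 2 valence electrons.
Pulling an electron out of a noble-gas core costs far more than removing a remaining valence electron, so Mg sits at the high end of IE_4.
Tabulated IE_4 (kJ/mol): Mg 10543, N 7475.
Overall IE_4 order: N < Mg.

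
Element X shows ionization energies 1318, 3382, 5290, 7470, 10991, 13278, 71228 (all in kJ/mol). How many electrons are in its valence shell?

Look for the largest jump between consecutive ionization energies: IE7/IE6 ≈ 5.4, far larger than any earlier ratio.
That jump marks the point where a core electron is being removed. So the atom has 6 valence electrons.

6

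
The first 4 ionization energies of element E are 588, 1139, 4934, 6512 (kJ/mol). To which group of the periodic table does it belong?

Group 2

Look for the largest jump between consecutive ionization energies: IE3/IE2 ≈ 4.3, far larger than any earlier ratio.
That jump marks the point where a core electron is being removed. So the atom has 2 valence electrons.
A main-group element with 2 valence electrons is in group 2.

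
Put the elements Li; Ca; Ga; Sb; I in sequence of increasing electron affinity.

Li is in period 2, group 1; Ca is in period 4, group 2; Ga is in period 4, group 13; Sb is in period 5, group 15; I is in period 5, group 17.
Electron affinity generally becomes more exothermic across a period toward the halogens and less exothermic down a group.
Neither a single period nor a single group — weigh both effects.
Ga > Ca: both are in period 4; the period trend gives Ga the larger value.
Li > Ga: the two effects oppose for this pair; the down-group effect wins (60 vs 29 kJ/mol).
Sb > Li: period and group pull opposite ways; the across-period shift dominates (103 vs 60 kJ/mol).
I > Sb: I lies to the right of Sb in period 5, so the across-period effect alone puts I higher.
Approximate values (kJ/mol): Li 60, Ca 2, Ga 29, Sb 103, I 295.
So from lowest to highest: Ca < Ga < Li < Sb < I.

Ca < Ga < Li < Sb < I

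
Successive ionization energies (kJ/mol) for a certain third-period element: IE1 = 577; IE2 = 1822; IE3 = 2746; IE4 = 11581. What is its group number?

Look for the largest jump between consecutive ionization energies: IE4/IE3 ≈ 4.2, far larger than any earlier ratio.
That jump marks the point where a core electron is being removed. So the atom has 3 valence electrons.
A main-group element with 3 valence electrons is in group 13.

Group 13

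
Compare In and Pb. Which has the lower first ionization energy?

In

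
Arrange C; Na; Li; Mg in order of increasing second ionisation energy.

The second ionization energy removes an electron from the +1 ion. For each element: C⁺ still has 3 valence electrons; Na⁺ is the bare [Ne] core; Li⁺ is the bare [He] core; Mg⁺ still has 1 valence electron.
Pulling an electron out of a noble-gas core costs far more than removing a remaining valence electron, so Na and Li sit at the high end of IE_2.
Valence configurations: C⁺ [He]2s²2p¹, Mg⁺ [Ne]3s¹.
Tabulated IE_2 (kJ/mol): C 2353, Na 4562, Li 7298, Mg 1451.
Overall IE_2 order: Mg < C < Na < Li.

Mg < C < Na < Li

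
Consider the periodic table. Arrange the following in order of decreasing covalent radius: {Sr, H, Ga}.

Sr > Ga > H

H is in period 1, group 1; Ga is in period 4, group 13; Sr is in period 5, group 2.
Atomic radius shrinks across a period as nuclear charge pulls the same shell inward, and grows down a group as new shells are added.
Neither a single period nor a single group — weigh both effects.
Ga > H: period and group pull opposite ways; the down-group shift dominates (124 vs 32 pm).
Sr > Ga: both effects reinforce here, so Sr is clearly the larger of the two.
For reference (pm): H 32, Ga 124, Sr 185.
So from largest to smallest: Sr > Ga > H.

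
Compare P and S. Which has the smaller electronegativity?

P

P is in period 3, group 15; S is in period 3, group 16.
Smaller atoms with higher effective nuclear charge are more electronegative.
All lie in period 3, so electronegativity increases left to right.
So P has the smaller electronegativity (P < S).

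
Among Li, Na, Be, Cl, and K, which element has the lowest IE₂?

Be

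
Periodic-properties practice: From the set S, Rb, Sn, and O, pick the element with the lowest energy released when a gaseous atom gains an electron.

O is in period 2, group 16; S is in period 3, group 16; Rb is in period 5, group 1; Sn is in period 5, group 14.
Atoms with high Z_eff and room in the valence shell (especially the halogens) have the most exothermic electron affinities.
These span different periods and groups, so the two trends combine.
Sn > Rb: both are in period 5; the period trend gives Sn the larger value.
O > Sn: relative to Sn, both the across-period and down-group shifts push O's electron affinity up.
S > O: this pair runs against the simple trend — see the exception note.
Note the exception: S has a higher electron affinity than O, contrary to the simple trend — the compact 2p subshell of O repels the added electron more than S's larger 3p does.
For reference (kJ/mol): O 141, S 200, Rb 47, Sn 107.
The lowest energy released when a gaseous atom gains an electron among these belongs to Rb.

Rb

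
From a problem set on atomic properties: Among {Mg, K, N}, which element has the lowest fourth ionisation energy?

K

The fourth ionization energy removes an electron from the +3 ion. For each element: Mg³⁺ is already 1 electron into the core; K³⁺ is already 2 electrons into the core; N³⁺ still has 2 valence electrons.
Usually core removal costs more than valence removal, but here the competition is close: a tightly held n=2 valence electron can cost more to remove than an n=3 core electron, so the actual values have to decide it.
Approximate IE_4 values (kJ/mol): Mg 10543, K 5877, N 7475.
Hence IE_4: K < N < Mg.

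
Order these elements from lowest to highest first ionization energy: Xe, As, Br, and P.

As, P, Br, Xe

P is in period 3, group 15; As is in period 4, group 15; Br is in period 4, group 17; Xe is in period 5, group 18.
First ionization energy rises across a period (greater Z_eff holds electrons more tightly) and falls down a group (valence electrons are farther from the nucleus).
Neither a single period nor a single group — weigh both effects.
P > As: they share group 15; the group trend gives P the larger value.
Br > P: period and group pull opposite ways; the across-period shift dominates (1140 vs 1012 kJ/mol).
Xe > Br: period and group pull opposite ways; the across-period shift dominates (1170 vs 1140 kJ/mol).
Approximate values (kJ/mol): P 1012, As 947, Br 1140, Xe 1170.
So from lowest to highest: As < P < Br < Xe.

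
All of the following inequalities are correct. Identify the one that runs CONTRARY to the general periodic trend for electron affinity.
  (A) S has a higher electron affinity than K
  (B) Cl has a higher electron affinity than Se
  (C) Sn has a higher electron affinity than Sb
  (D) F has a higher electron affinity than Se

(C)

The general trend: electron affinity increases across a period and decreases down a group.
(A) S (period 3, group 16) vs K (period 4, group 1): the stated order agrees with the simple trend.
(B) Cl (period 3, group 17) vs Se (period 4, group 16): the stated order agrees with the simple trend.
(C) Sn (period 5, group 14) vs Sb (period 5, group 15): the stated order contradicts the simple trend.
(D) F (period 2, group 17) vs Se (period 4, group 16): the stated order agrees with the simple trend.
The exception is (C): adding an electron to Sb's half-filled 5p³ is unfavourable, so Sn has the more exothermic EA.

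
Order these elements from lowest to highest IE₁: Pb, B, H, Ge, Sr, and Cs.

H is in period 1, group 1; B is in period 2, group 13; Ge is in period 4, group 14; Sr is in period 5, group 2; Cs is in period 6, group 1; Pb is in period 6, group 14.
Removing the outermost electron gets harder across a period and easier down a group.
These span different periods and groups, so the two trends combine.
Sr > Cs: relative to Cs, both the across-period and down-group shifts push Sr's first ionization energy up.
Pb > Sr: period and group pull opposite ways; the across-period shift dominates (716 vs 550 kJ/mol).
Ge > Pb: they share group 14; the group trend gives Ge the larger value.
B > Ge: the two effects oppose for this pair; the down-group effect wins (801 vs 762 kJ/mol).
H > B: period and group pull opposite ways; the down-group shift dominates (1312 vs 801 kJ/mol).
Approximate values (kJ/mol): H 1312, B 801, Ge 762, Sr 550, Cs 376, Pb 716.
So from lowest to highest: Cs < Sr < Pb < Ge < B < H.

Cs, Sr, Pb, Ge, B, H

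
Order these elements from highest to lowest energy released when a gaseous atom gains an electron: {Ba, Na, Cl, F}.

F is in period 2, group 17; Na is in period 3, group 1; Cl is in period 3, group 17; Ba is in period 6, group 2.
Atoms with high Z_eff and room in the valence shell (especially the halogens) have the most exothermic electron affinities.
Here both period and group differ, so the two effects have to be weighed against each other.
Na > Ba: the two effects oppose for this pair; the down-group effect wins (53 vs 14 kJ/mol).
F > Na: relative to Na, both the across-period and down-group shifts push F's electron affinity up.
Cl > F: this pair runs against the simple trend — see the exception note.
Note the exception: Cl has a higher electron affinity than F, contrary to the simple trend — F's small 2p subshell makes the incoming electron feel strong e⁻–e⁻ repulsion, so Cl actually releases more energy on gaining an electron.
Approximate values (kJ/mol): F 328, Na 53, Cl 349, Ba 14.
So from highest to lowest: Cl > F > Na > Ba.

Cl, F, Na, Ba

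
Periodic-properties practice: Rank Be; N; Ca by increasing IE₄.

Consider each +3 ion: Be³⁺ is already 1 electron into the core; N³⁺ still has 2 valence electrons; Ca³⁺ is already 1 electron into the core.
Usually core removal costs more than valence removal, but here the competition is close: a tightly held n=2 valence electron can cost more to remove than an n=3 core electron, so the actual values have to decide it.
Tabulated IE_4 (kJ/mol): Be 21007, N 7475, Ca 6491.
Putting it together, IE_4: Ca < N < Be.

Ca < N < Be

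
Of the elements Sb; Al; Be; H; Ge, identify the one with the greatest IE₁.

H

IE₁ increases left→right with effective nuclear charge and decreases top→bottom as the valence shell moves farther out.
These sit on a diagonal, where the across-period and down-group effects partly cancel.
Ge > Al: the two effects oppose for this pair; the across-period effect wins (762 vs 578 kJ/mol).
Sb > Ge: the two effects oppose for this pair; the across-period effect wins (831 vs 762 kJ/mol).
Be > Sb: period and group pull opposite ways; the down-group shift dominates (900 vs 831 kJ/mol).
H > Be: period and group pull opposite ways; the down-group shift dominates (1312 vs 900 kJ/mol).
Approximate values (kJ/mol): H 1312, Be 900, Al 578, Ge 762, Sb 831.
The greatest IE₁ among these belongs to H.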